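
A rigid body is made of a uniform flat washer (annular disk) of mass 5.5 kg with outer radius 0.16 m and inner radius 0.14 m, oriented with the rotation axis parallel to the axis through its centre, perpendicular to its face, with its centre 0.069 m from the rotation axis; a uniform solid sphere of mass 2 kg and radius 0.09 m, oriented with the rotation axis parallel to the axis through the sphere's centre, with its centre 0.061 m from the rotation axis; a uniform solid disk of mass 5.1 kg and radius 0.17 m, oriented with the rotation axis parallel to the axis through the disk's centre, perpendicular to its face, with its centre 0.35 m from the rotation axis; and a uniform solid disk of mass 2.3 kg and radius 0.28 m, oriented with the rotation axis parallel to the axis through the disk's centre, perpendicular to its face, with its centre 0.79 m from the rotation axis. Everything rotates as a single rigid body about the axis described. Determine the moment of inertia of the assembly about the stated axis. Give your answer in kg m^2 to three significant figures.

2.39

Annular disk: I_cm = (1/2)M(R²+r²) = (1/2)(5.5)[(0.16)² + (0.14)²] = 0.1243 kg m^2; centre at d = 0.069 m, so I = I_cm + Md² gives I = 0.1243 + (5.5)(0.069)² = 0.15049 kg m^2.
Solid sphere: I_cm = (2/5)MR² = (2/5)(2)(0.09)² = 0.00648 kg m^2; centre at d = 0.061 m, so I = I_cm + Md² gives I = 0.00648 + (2)(0.061)² = 0.013922 kg m^2.
Solid disk: I_cm = (1/2)MR² = (1/2)(5.1)(0.17)² = 0.073695 kg m^2; centre at d = 0.35 m, so I = I_cm + Md² gives I = 0.073695 + (5.1)(0.35)² = 0.69844 kg m^2.
Solid disk: I_cm = (1/2)MR² = (1/2)(2.3)(0.28)² = 0.09016 kg m^2; centre at d = 0.79 m, so I = I_cm + Md² gives I = 0.09016 + (2.3)(0.79)² = 1.5256 kg m^2.
Total I = 0.15049 + 0.013922 + 0.69844 + 1.5256 = 2.3884 kg m^2.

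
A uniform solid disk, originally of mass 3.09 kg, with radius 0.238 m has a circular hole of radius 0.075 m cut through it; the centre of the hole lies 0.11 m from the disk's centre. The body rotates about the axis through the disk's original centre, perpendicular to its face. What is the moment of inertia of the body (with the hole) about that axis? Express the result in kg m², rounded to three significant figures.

0.0829

Unpierced body about its centre: I₀ = (1/2)MR² = (1/2)(3.09)(0.238)² = 0.087515 kg m².
The removed disk has mass m = M·(r/R)² = (3.09)(0.075/0.238)² = 0.30685 kg (same uniform areal density).
Its moment of inertia about the rotation axis (parallel-axis theorem): I_hole = (1/2)mr² + md² = (1/2)(0.30685)(0.075)² + (0.30685)(0.11)² = 0.0045759 kg m².
Treating the hole as negative mass, I = I₀ − I_hole = 0.087515 − 0.0045759 = 0.082939 kg m².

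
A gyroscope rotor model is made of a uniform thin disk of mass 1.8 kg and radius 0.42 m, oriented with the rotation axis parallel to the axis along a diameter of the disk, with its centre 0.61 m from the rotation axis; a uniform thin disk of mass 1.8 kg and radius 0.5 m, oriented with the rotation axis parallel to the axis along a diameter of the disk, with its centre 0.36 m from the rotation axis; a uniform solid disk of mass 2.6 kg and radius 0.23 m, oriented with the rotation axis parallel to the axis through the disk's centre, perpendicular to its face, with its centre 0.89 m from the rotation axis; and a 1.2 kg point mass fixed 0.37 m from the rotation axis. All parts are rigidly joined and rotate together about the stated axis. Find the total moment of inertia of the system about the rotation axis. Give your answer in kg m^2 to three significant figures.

3.39

Thin disk: I_cm = (1/4)MR² = (1/4)(1.8)(0.42)² = 0.07938 kg m^2; centre at d = 0.61 m, so the parallel axis theorem gives I = 0.07938 + (1.8)(0.61)² = 0.74916 kg m^2.
Thin disk: I_cm = (1/4)MR² = (1/4)(1.8)(0.5)² = 0.1125 kg m^2; centre at d = 0.36 m, so the parallel axis theorem gives I = 0.1125 + (1.8)(0.36)² = 0.34578 kg m^2.
Solid disk: I_cm = (1/2)MR² = (1/2)(2.6)(0.23)² = 0.06877 kg m^2; centre at d = 0.89 m, so the parallel axis theorem gives I = 0.06877 + (2.6)(0.89)² = 2.1282 kg m^2.
Point mass: I_cm = 0; centre at d = 0.37 m, so the parallel axis theorem gives I = 0 + (1.2)(0.37)² = 0.16428 kg m^2.
Total I = 0.74916 + 0.34578 + 2.1282 + 0.16428 = 3.3875 kg m^2.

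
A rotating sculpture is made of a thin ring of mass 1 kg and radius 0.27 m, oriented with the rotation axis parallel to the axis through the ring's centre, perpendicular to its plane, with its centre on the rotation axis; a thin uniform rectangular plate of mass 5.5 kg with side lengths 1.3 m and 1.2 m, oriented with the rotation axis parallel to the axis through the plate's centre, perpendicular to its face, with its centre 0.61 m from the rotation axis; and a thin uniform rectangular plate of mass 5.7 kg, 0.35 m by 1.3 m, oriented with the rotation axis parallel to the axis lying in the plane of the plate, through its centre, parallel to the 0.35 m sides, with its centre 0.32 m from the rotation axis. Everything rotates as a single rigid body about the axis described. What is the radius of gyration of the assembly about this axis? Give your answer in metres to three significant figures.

0.636

Thin ring: I_cm = MR² = (1)(0.27)² = 0.0729 kg m^2; axis through the centre, so I = 0.0729 kg m^2.
Rectangular plate: I_cm = (1/12)M(a²+b²) = (1/12)(5.5)[(1.3)² + (1.2)²] = 1.4346 kg m^2; centre at d = 0.61 m, so the parallel axis theorem gives I = 1.4346 + (5.5)(0.61)² = 3.4811 kg m^2.
Rectangular plate: I_cm = (1/12)Mb² = (1/12)(5.7)(1.3)² = 0.80275 kg m^2; centre at d = 0.32 m, so the parallel axis theorem gives I = 0.80275 + (5.7)(0.32)² = 1.3864 kg m^2.
Total I = 4.9405 kg m^2; total mass M = 12.2 kg.
k = √(I/M) = √(4.9405/12.2) = 0.63636 m.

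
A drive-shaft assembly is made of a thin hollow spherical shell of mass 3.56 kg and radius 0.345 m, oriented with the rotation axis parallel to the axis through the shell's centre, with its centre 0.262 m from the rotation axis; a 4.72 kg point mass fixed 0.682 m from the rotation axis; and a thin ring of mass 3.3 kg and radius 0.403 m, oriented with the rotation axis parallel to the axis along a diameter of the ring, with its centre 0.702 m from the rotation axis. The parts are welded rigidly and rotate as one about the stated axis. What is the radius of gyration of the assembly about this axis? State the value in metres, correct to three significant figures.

0.631

Spherical shell: I_cm = (2/3)MR² = (2/3)(3.56)(0.345)² = 0.28249 kg m^2; centre at d = 0.262 m, so I = I_cm + Md² gives I = 0.28249 + (3.56)(0.262)² = 0.52686 kg m^2.
Point mass: I_cm = 0; centre at d = 0.682 m, so I = I_cm + Md² gives I = 0 + (4.72)(0.682)² = 2.1954 kg m^2.
Thin ring: I_cm = (1/2)MR² = (1/2)(3.3)(0.403)² = 0.26797 kg m^2; centre at d = 0.702 m, so I = I_cm + Md² gives I = 0.26797 + (3.3)(0.702)² = 1.8942 kg m^2.
Total I = 4.6165 kg m^2; total mass M = 11.58 kg.
k = √(I/M) = √(4.6165/11.58) = 0.63139 m.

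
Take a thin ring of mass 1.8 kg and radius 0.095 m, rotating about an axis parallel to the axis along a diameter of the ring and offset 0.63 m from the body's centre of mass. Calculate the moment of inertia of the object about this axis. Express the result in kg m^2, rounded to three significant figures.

I_cm = (1/2)MR² = (1/2)(1.8)(0.095)² = 0.0081225 kg m^2; centre at d = 0.63 m, so the parallel axis theorem gives I = 0.0081225 + (1.8)(0.63)² = 0.72254 kg m^2.

0.723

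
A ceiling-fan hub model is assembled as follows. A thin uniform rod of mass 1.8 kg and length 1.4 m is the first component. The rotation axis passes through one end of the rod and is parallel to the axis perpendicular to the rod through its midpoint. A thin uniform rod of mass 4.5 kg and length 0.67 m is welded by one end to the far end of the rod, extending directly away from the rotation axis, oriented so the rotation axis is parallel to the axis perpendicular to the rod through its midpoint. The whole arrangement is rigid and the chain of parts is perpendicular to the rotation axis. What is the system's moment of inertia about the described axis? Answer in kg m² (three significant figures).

14.9

Thin rod: I_cm = (1/12)ML² = (1/12)(1.8)(1.4)² = 0.294 kg m²; centre at d = 0.7 m, so the parallel axis theorem gives I = 0.294 + (1.8)(0.7)² = 1.176 kg m².
Thin rod: I_cm = (1/12)ML² = (1/12)(4.5)(0.67)² = 0.16834 kg m²; centre at d = 0.7 + 0.7 + 0.335 = 1.735 m, so the parallel axis theorem gives I = 0.16834 + (4.5)(1.735)² = 13.714 kg m².
Total I = 1.176 + 13.714 = 14.89 kg m².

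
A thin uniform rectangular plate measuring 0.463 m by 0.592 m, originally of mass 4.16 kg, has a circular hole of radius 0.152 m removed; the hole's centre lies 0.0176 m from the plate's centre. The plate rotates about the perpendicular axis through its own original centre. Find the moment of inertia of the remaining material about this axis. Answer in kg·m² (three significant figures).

Unpierced body about its centre: I₀ = (1/12)M(a²+b²) = (1/12)(4.16)[(0.463)² + (0.592)²] = 0.19581 kg·m².
The removed disk has mass m = M·πr²/(ab) = (4.16)·π(0.152)²/(0.463·0.592) = 1.1016 kg (same uniform areal density).
Its moment of inertia about the rotation axis (parallel-axis theorem): I_hole = (1/2)mr² + md² = (1/2)(1.1016)(0.152)² + (1.1016)(0.0176)² = 0.013067 kg·m².
Treating the hole as negative mass, I = I₀ − I_hole = 0.19581 − 0.013067 = 0.18274 kg·m².

0.183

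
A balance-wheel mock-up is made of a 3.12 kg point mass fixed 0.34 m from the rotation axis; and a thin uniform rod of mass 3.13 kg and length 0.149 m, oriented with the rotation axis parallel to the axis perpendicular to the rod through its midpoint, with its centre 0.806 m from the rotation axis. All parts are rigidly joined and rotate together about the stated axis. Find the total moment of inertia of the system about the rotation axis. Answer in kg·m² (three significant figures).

Point mass: I_cm = 0; centre at d = 0.34 m, so the parallel axis theorem gives I = 0 + (3.12)(0.34)² = 0.36067 kg·m².
Thin rod: I_cm = (1/12)ML² = (1/12)(3.13)(0.149)² = 0.0057908 kg·m²; centre at d = 0.806 m, so the parallel axis theorem gives I = 0.0057908 + (3.13)(0.806)² = 2.0392 kg·m².
Total I = 0.36067 + 2.0392 = 2.3998 kg·m².

2.40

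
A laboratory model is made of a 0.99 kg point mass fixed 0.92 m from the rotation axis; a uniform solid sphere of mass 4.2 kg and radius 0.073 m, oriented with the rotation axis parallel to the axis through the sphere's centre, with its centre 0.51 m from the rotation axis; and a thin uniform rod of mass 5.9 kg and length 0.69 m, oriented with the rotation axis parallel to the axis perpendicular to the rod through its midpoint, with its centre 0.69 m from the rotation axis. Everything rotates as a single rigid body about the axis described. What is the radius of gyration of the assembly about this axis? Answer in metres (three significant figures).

Point mass: I_cm = 0; centre at d = 0.92 m, so I = I_cm + Md² gives I = 0 + (0.99)(0.92)² = 0.83794 kg m^2.
Solid sphere: I_cm = (2/5)MR² = (2/5)(4.2)(0.073)² = 0.0089527 kg m^2; centre at d = 0.51 m, so I = I_cm + Md² gives I = 0.0089527 + (4.2)(0.51)² = 1.1014 kg m^2.
Thin rod: I_cm = (1/12)ML² = (1/12)(5.9)(0.69)² = 0.23408 kg m^2; centre at d = 0.69 m, so I = I_cm + Md² gives I = 0.23408 + (5.9)(0.69)² = 3.0431 kg m^2.
Total I = 4.9824 kg m^2; total mass M = 11.09 kg.
k = √(I/M) = √(4.9824/11.09) = 0.67027 m.

0.670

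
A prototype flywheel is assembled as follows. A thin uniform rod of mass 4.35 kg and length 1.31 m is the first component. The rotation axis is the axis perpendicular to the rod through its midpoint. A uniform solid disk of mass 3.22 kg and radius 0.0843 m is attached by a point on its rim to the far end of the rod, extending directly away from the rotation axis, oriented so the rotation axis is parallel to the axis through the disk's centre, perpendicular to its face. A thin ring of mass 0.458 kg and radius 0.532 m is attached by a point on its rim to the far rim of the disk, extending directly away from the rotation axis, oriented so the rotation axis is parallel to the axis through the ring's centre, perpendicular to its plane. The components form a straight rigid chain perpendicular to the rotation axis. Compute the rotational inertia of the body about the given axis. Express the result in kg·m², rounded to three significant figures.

Thin rod: I_cm = (1/12)ML² = (1/12)(4.35)(1.31)² = 0.62209 kg·m²; axis through the centre, so I = 0.62209 kg·m².
Solid disk: I_cm = (1/2)MR² = (1/2)(3.22)(0.0843)² = 0.011441 kg·m²; centre at d = 0.655 + 0.0843 = 0.7393 m, so the parallel axis theorem gives I = 0.011441 + (3.22)(0.7393)² = 1.7714 kg·m².
Thin ring: I_cm = MR² = (0.458)(0.532)² = 0.12962 kg·m²; centre at d = 0.655 + 0.0843 + 0.0843 + 0.532 = 1.3556 m, so the parallel axis theorem gives I = 0.12962 + (0.458)(1.3556)² = 0.97127 kg·m².
Total I = 0.62209 + 1.7714 + 0.97127 = 3.3647 kg·m².

3.36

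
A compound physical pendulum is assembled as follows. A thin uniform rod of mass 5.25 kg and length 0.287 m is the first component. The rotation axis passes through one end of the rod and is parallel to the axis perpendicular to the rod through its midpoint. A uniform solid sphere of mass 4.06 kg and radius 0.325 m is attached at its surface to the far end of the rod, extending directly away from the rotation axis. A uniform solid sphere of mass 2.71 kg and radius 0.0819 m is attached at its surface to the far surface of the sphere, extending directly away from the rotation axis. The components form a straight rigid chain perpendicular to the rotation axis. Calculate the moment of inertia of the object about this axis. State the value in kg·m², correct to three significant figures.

Thin rod: I_cm = (1/12)ML² = (1/12)(5.25)(0.287)² = 0.036036 kg·m²; centre at d = 0.1435 m, so I = I_cm + Md² gives I = 0.036036 + (5.25)(0.1435)² = 0.14415 kg·m².
Solid sphere: I_cm = (2/5)MR² = (2/5)(4.06)(0.325)² = 0.17153 kg·m²; centre at d = 0.1435 + 0.1435 + 0.325 = 0.612 m, so I = I_cm + Md² gives I = 0.17153 + (4.06)(0.612)² = 1.6922 kg·m².
Solid sphere: I_cm = (2/5)MR² = (2/5)(2.71)(0.0819)² = 0.007271 kg·m²; centre at d = 0.1435 + 0.1435 + 0.325 + 0.325 + 0.0819 = 1.0189 m, so I = I_cm + Md² gives I = 0.007271 + (2.71)(1.0189)² = 2.8207 kg·m².
Total I = 0.14415 + 1.6922 + 2.8207 = 4.657 kg·m².

4.66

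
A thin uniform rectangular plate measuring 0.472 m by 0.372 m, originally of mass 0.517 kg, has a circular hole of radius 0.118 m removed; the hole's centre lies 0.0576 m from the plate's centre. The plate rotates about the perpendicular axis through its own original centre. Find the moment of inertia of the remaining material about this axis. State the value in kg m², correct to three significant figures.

Unpierced body about its centre: I₀ = (1/12)M(a²+b²) = (1/12)(0.517)[(0.472)² + (0.372)²] = 0.01556 kg m².
The removed disk has mass m = M·πr²/(ab) = (0.517)·π(0.118)²/(0.472·0.372) = 0.1288 kg (same uniform areal density).
Its moment of inertia about the rotation axis (parallel-axis theorem): I_hole = (1/2)mr² + md² = (1/2)(0.1288)(0.118)² + (0.1288)(0.0576)² = 0.001324 kg m².
Treating the hole as negative mass, I = I₀ − I_hole = 0.01556 − 0.001324 = 0.014236 kg m².

0.0142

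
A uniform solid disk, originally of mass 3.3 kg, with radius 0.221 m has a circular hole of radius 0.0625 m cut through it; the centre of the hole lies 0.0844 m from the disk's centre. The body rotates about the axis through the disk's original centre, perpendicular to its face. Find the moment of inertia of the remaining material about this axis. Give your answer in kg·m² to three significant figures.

0.0782

Unpierced body about its centre: I₀ = (1/2)MR² = (1/2)(3.3)(0.221)² = 0.080588 kg·m².
The removed disk has mass m = M·(r/R)² = (3.3)(0.0625/0.221)² = 0.26393 kg (same uniform areal density).
Its moment of inertia about the rotation axis (parallel-axis theorem): I_hole = (1/2)mr² + md² = (1/2)(0.26393)(0.0625)² + (0.26393)(0.0844)² = 0.0023956 kg·m².
Treating the hole as negative mass, I = I₀ − I_hole = 0.080588 − 0.0023956 = 0.078192 kg·m².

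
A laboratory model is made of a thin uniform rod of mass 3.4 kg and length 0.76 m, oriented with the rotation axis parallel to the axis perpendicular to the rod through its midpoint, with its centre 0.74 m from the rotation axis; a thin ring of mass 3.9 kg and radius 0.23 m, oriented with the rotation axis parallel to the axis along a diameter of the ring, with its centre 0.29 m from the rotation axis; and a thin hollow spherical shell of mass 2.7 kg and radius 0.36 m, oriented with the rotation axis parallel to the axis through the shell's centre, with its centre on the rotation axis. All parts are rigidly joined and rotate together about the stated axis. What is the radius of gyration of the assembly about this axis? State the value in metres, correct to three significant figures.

0.519

Thin rod: I_cm = (1/12)ML² = (1/12)(3.4)(0.76)² = 0.16365 kg m²; centre at d = 0.74 m, so I = I_cm + Md² gives I = 0.16365 + (3.4)(0.74)² = 2.0255 kg m².
Thin ring: I_cm = (1/2)MR² = (1/2)(3.9)(0.23)² = 0.10315 kg m²; centre at d = 0.29 m, so I = I_cm + Md² gives I = 0.10315 + (3.9)(0.29)² = 0.43114 kg m².
Spherical shell: I_cm = (2/3)MR² = (2/3)(2.7)(0.36)² = 0.23328 kg m²; axis through the centre, so I = 0.23328 kg m².
Total I = 2.6899 kg m²; total mass M = 10 kg.
k = √(I/M) = √(2.6899/10) = 0.51864 m.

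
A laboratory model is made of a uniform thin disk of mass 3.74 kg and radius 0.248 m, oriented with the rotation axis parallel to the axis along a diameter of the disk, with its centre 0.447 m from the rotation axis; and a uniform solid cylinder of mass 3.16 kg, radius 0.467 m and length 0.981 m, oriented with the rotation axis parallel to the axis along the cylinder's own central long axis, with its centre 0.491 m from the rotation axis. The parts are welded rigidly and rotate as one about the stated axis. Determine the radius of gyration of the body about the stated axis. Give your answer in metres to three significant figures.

0.526

Thin disk: I_cm = (1/4)MR² = (1/4)(3.74)(0.248)² = 0.057506 kg·m²; centre at d = 0.447 m, so I = I_cm + Md² gives I = 0.057506 + (3.74)(0.447)² = 0.80479 kg·m².
Solid cylinder: I_cm = (1/2)MR² = (1/2)(3.16)(0.467)² = 0.34458 kg·m²; centre at d = 0.491 m, so I = I_cm + Md² gives I = 0.34458 + (3.16)(0.491)² = 1.1064 kg·m².
Total I = 1.9112 kg·m²; total mass M = 6.9 kg.
k = √(I/M) = √(1.9112/6.9) = 0.52629 m.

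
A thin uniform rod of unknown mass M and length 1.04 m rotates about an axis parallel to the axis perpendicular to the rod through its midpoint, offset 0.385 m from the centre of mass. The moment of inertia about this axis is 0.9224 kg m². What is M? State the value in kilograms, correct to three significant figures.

I = I_cm + Md² = (1/12)ML² + Md² = M·[0.0833333·(1.04)² + (0.385)²] = M·0.23836.
So M = 0.9224 / 0.23836 = 3.8698 kg.

3.87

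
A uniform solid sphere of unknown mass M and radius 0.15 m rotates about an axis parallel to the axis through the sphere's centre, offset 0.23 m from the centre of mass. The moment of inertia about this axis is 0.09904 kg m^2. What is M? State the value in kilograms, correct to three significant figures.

1.60

I = I_cm + Md² = (2/5)MR² + Md² = M·[0.4·(0.15)² + (0.23)²] = M·0.0619.
So M = 0.09904 / 0.0619 = 1.6 kg.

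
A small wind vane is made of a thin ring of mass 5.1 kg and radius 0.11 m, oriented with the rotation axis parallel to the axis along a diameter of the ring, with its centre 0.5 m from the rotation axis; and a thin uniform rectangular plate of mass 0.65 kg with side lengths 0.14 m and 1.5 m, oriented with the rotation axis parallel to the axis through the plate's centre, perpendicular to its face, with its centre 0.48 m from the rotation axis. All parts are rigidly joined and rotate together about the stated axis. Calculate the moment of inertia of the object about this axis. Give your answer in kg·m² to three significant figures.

Thin ring: I_cm = (1/2)MR² = (1/2)(5.1)(0.11)² = 0.030855 kg·m²; centre at d = 0.5 m, so I = I_cm + Md² gives I = 0.030855 + (5.1)(0.5)² = 1.3059 kg·m².
Rectangular plate: I_cm = (1/12)M(a²+b²) = (1/12)(0.65)[(0.14)² + (1.5)²] = 0.12294 kg·m²; centre at d = 0.48 m, so I = I_cm + Md² gives I = 0.12294 + (0.65)(0.48)² = 0.2727 kg·m².
Total I = 1.3059 + 0.2727 = 1.5786 kg·m².

1.58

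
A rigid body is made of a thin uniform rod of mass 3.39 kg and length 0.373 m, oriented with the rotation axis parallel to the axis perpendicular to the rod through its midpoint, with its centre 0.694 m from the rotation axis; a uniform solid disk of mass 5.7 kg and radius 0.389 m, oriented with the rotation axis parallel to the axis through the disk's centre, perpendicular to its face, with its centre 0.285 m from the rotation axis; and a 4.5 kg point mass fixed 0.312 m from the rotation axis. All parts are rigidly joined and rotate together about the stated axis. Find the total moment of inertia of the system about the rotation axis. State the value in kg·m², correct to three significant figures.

Thin rod: I_cm = (1/12)ML² = (1/12)(3.39)(0.373)² = 0.039304 kg·m²; centre at d = 0.694 m, so the parallel axis theorem gives I = 0.039304 + (3.39)(0.694)² = 1.672 kg·m².
Solid disk: I_cm = (1/2)MR² = (1/2)(5.7)(0.389)² = 0.43126 kg·m²; centre at d = 0.285 m, so the parallel axis theorem gives I = 0.43126 + (5.7)(0.285)² = 0.89425 kg·m².
Point mass: I_cm = 0; centre at d = 0.312 m, so the parallel axis theorem gives I = 0 + (4.5)(0.312)² = 0.43805 kg·m².
Total I = 1.672 + 0.89425 + 0.43805 = 3.0043 kg·m².

3.00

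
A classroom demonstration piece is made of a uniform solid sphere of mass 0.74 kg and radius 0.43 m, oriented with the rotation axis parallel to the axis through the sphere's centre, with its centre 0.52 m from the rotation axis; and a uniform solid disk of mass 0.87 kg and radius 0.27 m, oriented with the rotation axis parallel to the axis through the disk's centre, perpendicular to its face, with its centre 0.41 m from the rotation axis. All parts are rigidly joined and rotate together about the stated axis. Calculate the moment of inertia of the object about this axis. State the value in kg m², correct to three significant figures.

0.433

Solid sphere: I_cm = (2/5)MR² = (2/5)(0.74)(0.43)² = 0.05473 kg m²; centre at d = 0.52 m, so the parallel axis theorem gives I = 0.05473 + (0.74)(0.52)² = 0.25483 kg m².
Solid disk: I_cm = (1/2)MR² = (1/2)(0.87)(0.27)² = 0.031712 kg m²; centre at d = 0.41 m, so the parallel axis theorem gives I = 0.031712 + (0.87)(0.41)² = 0.17796 kg m².
Total I = 0.25483 + 0.17796 = 0.43278 kg m².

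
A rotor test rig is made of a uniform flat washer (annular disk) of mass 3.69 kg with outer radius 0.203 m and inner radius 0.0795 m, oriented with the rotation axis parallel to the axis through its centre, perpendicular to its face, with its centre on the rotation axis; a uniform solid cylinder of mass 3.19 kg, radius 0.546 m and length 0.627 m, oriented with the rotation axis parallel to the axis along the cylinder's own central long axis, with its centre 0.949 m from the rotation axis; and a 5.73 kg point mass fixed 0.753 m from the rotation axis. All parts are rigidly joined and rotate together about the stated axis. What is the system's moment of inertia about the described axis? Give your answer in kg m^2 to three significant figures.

Annular disk: I_cm = (1/2)M(R²+r²) = (1/2)(3.69)[(0.203)² + (0.0795)²] = 0.087691 kg m^2; axis through the centre, so I = 0.087691 kg m^2.
Solid cylinder: I_cm = (1/2)MR² = (1/2)(3.19)(0.546)² = 0.4755 kg m^2; centre at d = 0.949 m, so I = I_cm + Md² gives I = 0.4755 + (3.19)(0.949)² = 3.3484 kg m^2.
Point mass: I_cm = 0; centre at d = 0.753 m, so I = I_cm + Md² gives I = 0 + (5.73)(0.753)² = 3.249 kg m^2.
Total I = 0.087691 + 3.3484 + 3.249 = 6.6851 kg m^2.

6.69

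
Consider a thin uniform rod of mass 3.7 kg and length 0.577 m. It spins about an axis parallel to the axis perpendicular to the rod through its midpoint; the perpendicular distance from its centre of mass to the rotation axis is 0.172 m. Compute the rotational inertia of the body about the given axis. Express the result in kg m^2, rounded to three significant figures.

0.212

I_cm = (1/12)ML² = (1/12)(3.7)(0.577)² = 0.10265 kg m^2; centre at d = 0.172 m, so I = I_cm + Md² gives I = 0.10265 + (3.7)(0.172)² = 0.21211 kg m^2.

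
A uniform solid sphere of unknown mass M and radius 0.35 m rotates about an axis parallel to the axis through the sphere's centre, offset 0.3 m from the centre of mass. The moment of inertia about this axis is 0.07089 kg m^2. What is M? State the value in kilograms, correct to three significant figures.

I = I_cm + Md² = (2/5)MR² + Md² = M·[0.4·(0.35)² + (0.3)²] = M·0.139.
So M = 0.07089 / 0.139 = 0.51 kg.

0.510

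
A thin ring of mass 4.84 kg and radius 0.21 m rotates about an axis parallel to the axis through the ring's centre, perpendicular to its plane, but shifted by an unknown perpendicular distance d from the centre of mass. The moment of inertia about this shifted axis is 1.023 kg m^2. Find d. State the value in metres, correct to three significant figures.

0.409

About the centre-of-mass axis, I_cm = MR² = (4.84)(0.21)² = 0.21344 kg m^2.
Parallel axis theorem: I = I_cm + Md², so Md² = 1.023 − 0.21344 = 0.80956 kg m^2.
d = √(0.80956 / 4.84) = 0.40898 m.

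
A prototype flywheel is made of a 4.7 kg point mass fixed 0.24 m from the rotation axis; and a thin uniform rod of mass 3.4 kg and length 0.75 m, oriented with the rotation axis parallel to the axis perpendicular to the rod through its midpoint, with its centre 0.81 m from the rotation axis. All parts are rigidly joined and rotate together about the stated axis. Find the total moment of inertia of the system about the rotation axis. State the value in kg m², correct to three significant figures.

Point mass: I_cm = 0; centre at d = 0.24 m, so the parallel axis theorem gives I = 0 + (4.7)(0.24)² = 0.27072 kg m².
Thin rod: I_cm = (1/12)ML² = (1/12)(3.4)(0.75)² = 0.15937 kg m²; centre at d = 0.81 m, so the parallel axis theorem gives I = 0.15937 + (3.4)(0.81)² = 2.3901 kg m².
Total I = 0.27072 + 2.3901 = 2.6608 kg m².

2.66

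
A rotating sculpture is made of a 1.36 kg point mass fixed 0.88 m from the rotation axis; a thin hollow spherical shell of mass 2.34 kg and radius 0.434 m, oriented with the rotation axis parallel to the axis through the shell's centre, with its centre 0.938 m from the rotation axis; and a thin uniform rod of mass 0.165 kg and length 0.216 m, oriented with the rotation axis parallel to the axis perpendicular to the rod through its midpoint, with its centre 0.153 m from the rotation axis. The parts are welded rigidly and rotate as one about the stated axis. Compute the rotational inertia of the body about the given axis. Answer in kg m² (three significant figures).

3.41

Point mass: I_cm = 0; centre at d = 0.88 m, so I = I_cm + Md² gives I = 0 + (1.36)(0.88)² = 1.0532 kg m².
Spherical shell: I_cm = (2/3)MR² = (2/3)(2.34)(0.434)² = 0.29384 kg m²; centre at d = 0.938 m, so I = I_cm + Md² gives I = 0.29384 + (2.34)(0.938)² = 2.3527 kg m².
Thin rod: I_cm = (1/12)ML² = (1/12)(0.165)(0.216)² = 0.00064152 kg m²; centre at d = 0.153 m, so I = I_cm + Md² gives I = 0.00064152 + (0.165)(0.153)² = 0.004504 kg m².
Total I = 1.0532 + 2.3527 + 0.004504 = 3.4104 kg m².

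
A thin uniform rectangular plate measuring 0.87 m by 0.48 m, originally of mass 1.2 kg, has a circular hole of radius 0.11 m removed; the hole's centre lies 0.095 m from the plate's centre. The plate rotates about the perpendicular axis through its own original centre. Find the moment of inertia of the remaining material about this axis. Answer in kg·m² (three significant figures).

Unpierced body about its centre: I₀ = (1/12)M(a²+b²) = (1/12)(1.2)[(0.87)² + (0.48)²] = 0.09873 kg·m².
The removed disk has mass m = M·πr²/(ab) = (1.2)·π(0.11)²/(0.87·0.48) = 0.10923 kg (same uniform areal density).
Its moment of inertia about the rotation axis (parallel-axis theorem): I_hole = (1/2)mr² + md² = (1/2)(0.10923)(0.11)² + (0.10923)(0.095)² = 0.0016467 kg·m².
Treating the hole as negative mass, I = I₀ − I_hole = 0.09873 − 0.0016467 = 0.097083 kg·m².

0.0971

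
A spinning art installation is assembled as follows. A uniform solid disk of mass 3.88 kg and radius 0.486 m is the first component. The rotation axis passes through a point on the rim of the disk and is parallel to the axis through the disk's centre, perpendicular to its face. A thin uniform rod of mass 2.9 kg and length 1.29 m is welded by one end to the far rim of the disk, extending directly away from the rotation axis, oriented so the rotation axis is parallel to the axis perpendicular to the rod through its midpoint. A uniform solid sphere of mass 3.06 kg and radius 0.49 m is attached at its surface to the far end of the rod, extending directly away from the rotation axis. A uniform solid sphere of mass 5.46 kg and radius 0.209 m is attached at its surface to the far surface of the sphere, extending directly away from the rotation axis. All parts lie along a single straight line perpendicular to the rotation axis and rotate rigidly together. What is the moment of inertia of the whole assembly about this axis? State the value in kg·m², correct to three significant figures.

97.9

Solid disk: I_cm = (1/2)MR² = (1/2)(3.88)(0.486)² = 0.45822 kg·m²; centre at d = 0.486 m, so I = I_cm + Md² gives I = 0.45822 + (3.88)(0.486)² = 1.3747 kg·m².
Thin rod: I_cm = (1/12)ML² = (1/12)(2.9)(1.29)² = 0.40216 kg·m²; centre at d = 0.486 + 0.486 + 0.645 = 1.617 m, so I = I_cm + Md² gives I = 0.40216 + (2.9)(1.617)² = 7.9848 kg·m².
Solid sphere: I_cm = (2/5)MR² = (2/5)(3.06)(0.49)² = 0.29388 kg·m²; centre at d = 0.486 + 0.486 + 0.645 + 0.645 + 0.49 = 2.752 m, so I = I_cm + Md² gives I = 0.29388 + (3.06)(2.752)² = 23.469 kg·m².
Solid sphere: I_cm = (2/5)MR² = (2/5)(5.46)(0.209)² = 0.095399 kg·m²; centre at d = 0.486 + 0.486 + 0.645 + 0.645 + 0.49 + 0.49 + 0.209 = 3.451 m, so I = I_cm + Md² gives I = 0.095399 + (5.46)(3.451)² = 65.121 kg·m².
Total I = 1.3747 + 7.9848 + 23.469 + 65.121 = 97.949 kg·m².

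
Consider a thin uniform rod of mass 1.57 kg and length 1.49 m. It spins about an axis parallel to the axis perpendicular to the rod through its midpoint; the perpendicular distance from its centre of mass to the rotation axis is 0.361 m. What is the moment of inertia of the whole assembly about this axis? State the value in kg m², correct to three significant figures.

0.495

I_cm = (1/12)ML² = (1/12)(1.57)(1.49)² = 0.29046 kg m²; centre at d = 0.361 m, so the parallel axis theorem gives I = 0.29046 + (1.57)(0.361)² = 0.49507 kg m².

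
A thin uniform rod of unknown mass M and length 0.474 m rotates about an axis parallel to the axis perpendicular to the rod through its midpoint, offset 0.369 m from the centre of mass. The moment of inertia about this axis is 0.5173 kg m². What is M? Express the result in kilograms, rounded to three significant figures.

3.34

I = I_cm + Md² = (1/12)ML² + Md² = M·[0.0833333·(0.474)² + (0.369)²] = M·0.15488.
So M = 0.5173 / 0.15488 = 3.3399 kg.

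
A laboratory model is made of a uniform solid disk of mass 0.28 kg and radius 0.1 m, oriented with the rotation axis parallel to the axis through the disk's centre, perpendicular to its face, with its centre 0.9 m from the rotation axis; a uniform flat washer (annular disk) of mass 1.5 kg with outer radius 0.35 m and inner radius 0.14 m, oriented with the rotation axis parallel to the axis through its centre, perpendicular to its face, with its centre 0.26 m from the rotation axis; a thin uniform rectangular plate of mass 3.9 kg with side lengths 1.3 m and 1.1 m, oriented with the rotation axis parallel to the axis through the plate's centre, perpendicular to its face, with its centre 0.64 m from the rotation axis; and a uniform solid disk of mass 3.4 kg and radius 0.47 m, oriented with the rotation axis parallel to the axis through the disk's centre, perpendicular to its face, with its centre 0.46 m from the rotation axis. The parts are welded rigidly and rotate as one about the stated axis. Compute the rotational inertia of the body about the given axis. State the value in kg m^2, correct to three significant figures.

4.07

Solid disk: I_cm = (1/2)MR² = (1/2)(0.28)(0.1)² = 0.0014 kg m^2; centre at d = 0.9 m, so I = I_cm + Md² gives I = 0.0014 + (0.28)(0.9)² = 0.2282 kg m^2.
Annular disk: I_cm = (1/2)M(R²+r²) = (1/2)(1.5)[(0.35)² + (0.14)²] = 0.10657 kg m^2; centre at d = 0.26 m, so I = I_cm + Md² gives I = 0.10657 + (1.5)(0.26)² = 0.20797 kg m^2.
Rectangular plate: I_cm = (1/12)M(a²+b²) = (1/12)(3.9)[(1.3)² + (1.1)²] = 0.9425 kg m^2; centre at d = 0.64 m, so I = I_cm + Md² gives I = 0.9425 + (3.9)(0.64)² = 2.5399 kg m^2.
Solid disk: I_cm = (1/2)MR² = (1/2)(3.4)(0.47)² = 0.37553 kg m^2; centre at d = 0.46 m, so I = I_cm + Md² gives I = 0.37553 + (3.4)(0.46)² = 1.095 kg m^2.
Total I = 0.2282 + 0.20797 + 2.5399 + 1.095 = 4.0711 kg m^2.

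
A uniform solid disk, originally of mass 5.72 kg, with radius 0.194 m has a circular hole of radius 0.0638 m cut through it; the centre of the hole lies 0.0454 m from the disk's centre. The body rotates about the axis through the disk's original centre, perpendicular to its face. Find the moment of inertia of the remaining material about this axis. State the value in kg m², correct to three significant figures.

Unpierced body about its centre: I₀ = (1/2)MR² = (1/2)(5.72)(0.194)² = 0.10764 kg m².
The removed disk has mass m = M·(r/R)² = (5.72)(0.0638/0.194)² = 0.61863 kg (same uniform areal density).
Its moment of inertia about the rotation axis (parallel-axis theorem): I_hole = (1/2)mr² + md² = (1/2)(0.61863)(0.0638)² + (0.61863)(0.0454)² = 0.0025342 kg m².
Treating the hole as negative mass, I = I₀ − I_hole = 0.10764 − 0.0025342 = 0.1051 kg m².

0.105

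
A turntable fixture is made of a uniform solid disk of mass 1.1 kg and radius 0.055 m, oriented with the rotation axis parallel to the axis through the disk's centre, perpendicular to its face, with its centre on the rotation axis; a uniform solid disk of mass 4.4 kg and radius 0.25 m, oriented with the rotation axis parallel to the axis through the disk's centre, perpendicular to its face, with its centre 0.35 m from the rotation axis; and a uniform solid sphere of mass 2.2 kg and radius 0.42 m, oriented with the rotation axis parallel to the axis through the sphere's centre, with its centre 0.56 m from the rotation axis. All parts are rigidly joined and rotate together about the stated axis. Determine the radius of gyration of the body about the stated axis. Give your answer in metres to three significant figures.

0.445

Solid disk: I_cm = (1/2)MR² = (1/2)(1.1)(0.055)² = 0.0016638 kg m²; axis through the centre, so I = 0.0016638 kg m².
Solid disk: I_cm = (1/2)MR² = (1/2)(4.4)(0.25)² = 0.1375 kg m²; centre at d = 0.35 m, so the parallel axis theorem gives I = 0.1375 + (4.4)(0.35)² = 0.6765 kg m².
Solid sphere: I_cm = (2/5)MR² = (2/5)(2.2)(0.42)² = 0.15523 kg m²; centre at d = 0.56 m, so the parallel axis theorem gives I = 0.15523 + (2.2)(0.56)² = 0.84515 kg m².
Total I = 1.5233 kg m²; total mass M = 7.7 kg.
k = √(I/M) = √(1.5233/7.7) = 0.44478 m.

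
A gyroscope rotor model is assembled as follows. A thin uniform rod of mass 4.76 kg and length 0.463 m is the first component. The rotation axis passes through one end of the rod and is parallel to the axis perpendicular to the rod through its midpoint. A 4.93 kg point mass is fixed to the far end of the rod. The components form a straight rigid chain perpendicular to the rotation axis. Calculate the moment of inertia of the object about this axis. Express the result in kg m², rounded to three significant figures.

1.40

Thin rod: I_cm = (1/12)ML² = (1/12)(4.76)(0.463)² = 0.085033 kg m²; centre at d = 0.2315 m, so the parallel axis theorem gives I = 0.085033 + (4.76)(0.2315)² = 0.34013 kg m².
Point mass: I_cm = 0; centre at d = 0.2315 + 0.2315 = 0.463 m, so the parallel axis theorem gives I = 0 + (4.93)(0.463)² = 1.0568 kg m².
Total I = 0.34013 + 1.0568 = 1.397 kg m².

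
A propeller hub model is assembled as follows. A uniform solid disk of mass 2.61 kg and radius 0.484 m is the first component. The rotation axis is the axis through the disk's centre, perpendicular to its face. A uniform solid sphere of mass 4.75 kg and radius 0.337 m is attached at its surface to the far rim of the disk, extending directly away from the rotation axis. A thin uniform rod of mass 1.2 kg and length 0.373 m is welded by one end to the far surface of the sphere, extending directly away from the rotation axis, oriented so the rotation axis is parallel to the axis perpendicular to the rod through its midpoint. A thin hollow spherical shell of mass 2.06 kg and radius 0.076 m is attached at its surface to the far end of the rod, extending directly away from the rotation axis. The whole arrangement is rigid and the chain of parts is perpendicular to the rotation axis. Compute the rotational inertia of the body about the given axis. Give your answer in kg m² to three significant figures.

Solid disk: I_cm = (1/2)MR² = (1/2)(2.61)(0.484)² = 0.3057 kg m²; axis through the centre, so I = 0.3057 kg m².
Solid sphere: I_cm = (2/5)MR² = (2/5)(4.75)(0.337)² = 0.21578 kg m²; centre at d = 0.484 + 0.337 = 0.821 m, so the parallel axis theorem gives I = 0.21578 + (4.75)(0.821)² = 3.4175 kg m².
Thin rod: I_cm = (1/12)ML² = (1/12)(1.2)(0.373)² = 0.013913 kg m²; centre at d = 0.484 + 0.337 + 0.337 + 0.1865 = 1.3445 m, so the parallel axis theorem gives I = 0.013913 + (1.2)(1.3445)² = 2.1831 kg m².
Spherical shell: I_cm = (2/3)MR² = (2/3)(2.06)(0.076)² = 0.0079324 kg m²; centre at d = 0.484 + 0.337 + 0.337 + 0.1865 + 0.1865 + 0.076 = 1.607 m, so the parallel axis theorem gives I = 0.0079324 + (2.06)(1.607)² = 5.3278 kg m².
Total I = 0.3057 + 3.4175 + 2.1831 + 5.3278 = 11.234 kg m².

11.2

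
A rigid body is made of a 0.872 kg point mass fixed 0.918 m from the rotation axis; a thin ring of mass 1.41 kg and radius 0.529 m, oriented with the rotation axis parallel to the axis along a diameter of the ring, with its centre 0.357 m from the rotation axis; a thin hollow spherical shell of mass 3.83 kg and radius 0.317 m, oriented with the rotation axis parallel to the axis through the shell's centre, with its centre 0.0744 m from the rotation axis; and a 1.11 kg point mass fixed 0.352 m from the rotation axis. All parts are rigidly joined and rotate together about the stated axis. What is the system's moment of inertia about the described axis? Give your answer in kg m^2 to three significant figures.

Point mass: I_cm = 0; centre at d = 0.918 m, so I = I_cm + Md² gives I = 0 + (0.872)(0.918)² = 0.73486 kg m^2.
Thin ring: I_cm = (1/2)MR² = (1/2)(1.41)(0.529)² = 0.19729 kg m^2; centre at d = 0.357 m, so I = I_cm + Md² gives I = 0.19729 + (1.41)(0.357)² = 0.37699 kg m^2.
Spherical shell: I_cm = (2/3)MR² = (2/3)(3.83)(0.317)² = 0.25658 kg m^2; centre at d = 0.0744 m, so I = I_cm + Md² gives I = 0.25658 + (3.83)(0.0744)² = 0.27778 kg m^2.
Point mass: I_cm = 0; centre at d = 0.352 m, so I = I_cm + Md² gives I = 0 + (1.11)(0.352)² = 0.13753 kg m^2.
Total I = 0.73486 + 0.37699 + 0.27778 + 0.13753 = 1.5272 kg m^2.

1.53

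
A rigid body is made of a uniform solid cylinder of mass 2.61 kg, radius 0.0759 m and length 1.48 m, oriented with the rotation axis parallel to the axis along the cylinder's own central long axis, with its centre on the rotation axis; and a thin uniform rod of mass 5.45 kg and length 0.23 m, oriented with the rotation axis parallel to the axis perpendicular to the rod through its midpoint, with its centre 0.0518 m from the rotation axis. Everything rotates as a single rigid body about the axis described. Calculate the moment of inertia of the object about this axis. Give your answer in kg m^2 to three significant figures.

0.0462

Solid cylinder: I_cm = (1/2)MR² = (1/2)(2.61)(0.0759)² = 0.0075179 kg m^2; axis through the centre, so I = 0.0075179 kg m^2.
Thin rod: I_cm = (1/12)ML² = (1/12)(5.45)(0.23)² = 0.024025 kg m^2; centre at d = 0.0518 m, so the parallel axis theorem gives I = 0.024025 + (5.45)(0.0518)² = 0.038649 kg m^2.
Total I = 0.0075179 + 0.038649 = 0.046167 kg m^2.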